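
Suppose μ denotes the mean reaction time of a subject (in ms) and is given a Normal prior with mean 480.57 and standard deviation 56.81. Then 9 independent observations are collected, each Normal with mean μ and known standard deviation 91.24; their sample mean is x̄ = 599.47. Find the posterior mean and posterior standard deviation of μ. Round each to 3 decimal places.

Prior precision 1/τ₀² = 1/56.81² = 0.00030985; data precision n/σ² = 9/91.24² = 0.00108112.
Posterior precision = 0.00030985 + 0.00108112 = 0.00139096, giving posterior SD = 1/√0.00139096 = 26.813.
Posterior mean = (0.00030985·480.57 + 0.00108112·599.47) / 0.00139096 = 572.984.

Posterior mean ≈ 572.984; posterior SD ≈ 26.813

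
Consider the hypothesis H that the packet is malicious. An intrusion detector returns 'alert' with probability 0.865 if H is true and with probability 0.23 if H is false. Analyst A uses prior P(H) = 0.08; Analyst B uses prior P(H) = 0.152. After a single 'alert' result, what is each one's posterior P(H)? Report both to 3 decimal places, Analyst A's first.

The likelihood ratio for an 'alert' result is 0.865/0.23 = 3.7609.
Analyst A: prior odds 0.08/0.92 = 0.086957; posterior odds 0.32703; posterior probability 0.246.
Analyst B: prior odds 0.152/0.848 = 0.17925; posterior odds 0.67412; posterior probability 0.403.

Analyst A: 0.246; Analyst B: 0.403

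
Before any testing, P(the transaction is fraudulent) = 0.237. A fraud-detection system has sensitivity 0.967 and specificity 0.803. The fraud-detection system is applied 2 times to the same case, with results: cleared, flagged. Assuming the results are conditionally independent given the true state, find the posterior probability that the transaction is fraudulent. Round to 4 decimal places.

Posterior P(H) ≈ 0.0590

With H the event that the transaction is fraudulent, the joint likelihood of the observed sequence is P(data|H) = 0.033·0.967 = 0.031911 and P(data|¬H) = 0.803·0.197 = 0.15819.
Bayes: P(H|data) = 0.237·0.031911 / (0.237·0.031911 + 0.763·0.15819) = 0.0075629/0.12826 = 0.0590.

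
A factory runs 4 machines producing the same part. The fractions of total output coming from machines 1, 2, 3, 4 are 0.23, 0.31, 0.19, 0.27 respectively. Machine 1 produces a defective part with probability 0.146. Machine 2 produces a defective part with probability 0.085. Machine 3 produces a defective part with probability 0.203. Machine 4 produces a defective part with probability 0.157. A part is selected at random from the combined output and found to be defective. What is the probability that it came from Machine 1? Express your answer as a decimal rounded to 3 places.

Posterior probability ≈ 0.238

Tabulate prior·likelihood by source: [1] prior 0.23, lik 0.146, product 0.03358; [2] prior 0.31, lik 0.085, product 0.02635; [3] prior 0.19, lik 0.203, product 0.03857; [4] prior 0.27, lik 0.157, product 0.04239.
Normalizing constant = 0.14089; the posterior for Machine 1 is its product over the sum, 0.03358/0.14089 = 0.238.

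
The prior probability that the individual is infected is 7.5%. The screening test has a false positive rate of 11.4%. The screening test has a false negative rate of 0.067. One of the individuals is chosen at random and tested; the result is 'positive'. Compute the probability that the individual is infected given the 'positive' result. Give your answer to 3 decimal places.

P(H | E) ≈ 0.399

Let H be the event that the individual is infected. P(H) = 0.075, so P(¬H) = 0.925. With E the 'positive' result, P(E|H) = 0.933 and P(E|¬H) = 0.114.
P(E) = 0.933·0.075 + 0.114·0.925 = 0.069975 + 0.10545 = 0.17542.
By Bayes' theorem, P(H|E) = 0.069975 / 0.17542 = 0.399.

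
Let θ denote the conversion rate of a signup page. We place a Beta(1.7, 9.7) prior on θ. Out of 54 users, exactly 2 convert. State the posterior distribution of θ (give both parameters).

Posterior: Beta(3.7, 61.7)

The binomial likelihood is conjugate to the Beta prior: with 2 successes and 52 failures, the posterior is Beta(1.7+2, 9.7+52) = Beta(3.7, 61.7).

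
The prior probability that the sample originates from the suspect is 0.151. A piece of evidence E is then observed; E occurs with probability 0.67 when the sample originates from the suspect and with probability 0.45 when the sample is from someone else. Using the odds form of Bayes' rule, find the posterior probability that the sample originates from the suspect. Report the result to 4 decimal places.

Posterior probability ≈ 0.2094

Prior odds = 0.151/(1−0.151) = 0.17786. In log-odds, ln(0.17786) = -1.7268.
Add log likelihood ratio: ln(1.4889) = 0.39803.
Posterior log-odds = -1.3287, so posterior odds = exp(-1.3287) = 0.26481. Converting, P(H|E) = 0.26481/1.2648 = 0.2094.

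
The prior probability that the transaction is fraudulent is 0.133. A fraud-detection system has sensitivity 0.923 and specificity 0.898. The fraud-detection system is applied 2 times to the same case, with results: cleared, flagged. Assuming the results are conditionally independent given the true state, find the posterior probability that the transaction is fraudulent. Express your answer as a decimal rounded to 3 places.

Posterior P(H) ≈ 0.106

With H the event that the transaction is fraudulent, the joint likelihood of the observed sequence is P(data|H) = 0.077·0.923 = 0.071071 and P(data|¬H) = 0.898·0.102 = 0.091596.
Bayes: P(H|data) = 0.133·0.071071 / (0.133·0.071071 + 0.867·0.091596) = 0.0094524/0.088866 = 0.1064.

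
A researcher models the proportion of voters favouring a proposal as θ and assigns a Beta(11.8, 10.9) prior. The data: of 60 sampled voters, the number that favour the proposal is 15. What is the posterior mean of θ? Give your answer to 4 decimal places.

The binomial likelihood is conjugate to the Beta prior: with 15 successes and 45 failures, the posterior is Beta(11.8+15, 10.9+45) = Beta(26.8, 55.9).
E[θ | data] = 26.8/(26.8+55.9) = 0.3241.

Posterior mean ≈ 0.3241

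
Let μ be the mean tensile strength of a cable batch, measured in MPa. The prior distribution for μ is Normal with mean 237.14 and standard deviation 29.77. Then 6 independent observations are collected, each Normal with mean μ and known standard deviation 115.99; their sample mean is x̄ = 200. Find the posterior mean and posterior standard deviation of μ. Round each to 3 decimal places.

Posterior mean ≈ 226.619; posterior SD ≈ 25.203

With known σ, the Normal prior is conjugate. Weight on the data is w = (n/σ²)/(n/σ² + 1/τ₀²) = 0.00044597/(0.00044597+0.00112835) = 0.28328.
Posterior mean = w·x̄ + (1−w)·μ₀ = 0.28328·200 + 0.71672·237.14 = 226.619. Posterior variance = 1/(0.00044597+0.00112835) = 635.195, so SD = 25.203.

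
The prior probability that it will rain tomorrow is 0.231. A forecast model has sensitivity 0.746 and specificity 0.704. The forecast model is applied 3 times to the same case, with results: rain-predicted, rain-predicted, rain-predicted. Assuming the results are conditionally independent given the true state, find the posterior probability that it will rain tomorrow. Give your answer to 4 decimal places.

Posterior P(H) ≈ 0.8278

Let H be the event that it will rain tomorrow; start with P(H) = 0.231. P('rain-predicted'|H) = 0.746, P('rain-predicted'|¬H) = 0.296.
Update on result 1 ('rain-predicted'): P(H) ← 0.746·0.2310 / (0.746·0.2310 + 0.296·0.7690) = 0.17233/0.39995 = 0.4309.
Update on result 2 ('rain-predicted'): P(H) ← 0.746·0.4309 / (0.746·0.4309 + 0.296·0.5691) = 0.32143/0.48989 = 0.6561.
Update on result 3 ('rain-predicted'): P(H) ← 0.746·0.6561 / (0.746·0.6561 + 0.296·0.3439) = 0.48947/0.59125 = 0.8278.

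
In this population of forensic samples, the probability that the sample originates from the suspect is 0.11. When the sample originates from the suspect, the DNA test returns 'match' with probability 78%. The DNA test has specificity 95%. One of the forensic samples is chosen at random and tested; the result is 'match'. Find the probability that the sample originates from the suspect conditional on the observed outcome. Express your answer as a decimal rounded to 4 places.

Write H for 'the sample originates from the suspect'. Prior odds H:¬H = 0.11/0.89 = 0.12360. For the 'match' outcome, the likelihood ratio is 0.78/0.05 = 15.600.
Posterior odds = 0.12360 × 15.600 = 1.9281, so P(H|E) = 1.9281/(1+1.9281) = 0.6585.

P(H | E) ≈ 0.6585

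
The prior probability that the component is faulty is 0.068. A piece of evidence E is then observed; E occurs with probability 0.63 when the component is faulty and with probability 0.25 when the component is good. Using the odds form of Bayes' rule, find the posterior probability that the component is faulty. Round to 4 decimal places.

Posterior probability ≈ 0.1553

Prior odds = 0.068/(1−0.068) = 0.072961.
Likelihood ratio for E = 0.63/0.25 = 2.5200.
Posterior odds = prior odds × LR = 0.18386.
Posterior probability = odds/(1+odds) = 0.18386/1.1839 = 0.1553.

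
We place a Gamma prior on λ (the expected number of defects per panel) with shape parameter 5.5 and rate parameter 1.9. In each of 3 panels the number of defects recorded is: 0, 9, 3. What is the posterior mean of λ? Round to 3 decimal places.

The Poisson likelihood adds the total count to the shape and the number of exposure periods to the rate. Here ∑xᵢ = 12 and n = 3, so shape 5.5→17.5 and rate 1.9→4.9.
E[λ | data] = 17.5/4.9 = 3.571.

Posterior mean ≈ 3.571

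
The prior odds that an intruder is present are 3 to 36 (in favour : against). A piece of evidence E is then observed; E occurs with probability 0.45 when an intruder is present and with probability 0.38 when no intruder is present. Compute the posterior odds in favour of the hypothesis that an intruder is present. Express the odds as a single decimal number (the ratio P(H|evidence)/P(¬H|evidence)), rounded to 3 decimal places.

Posterior odds ≈ 0.099

Prior odds = 3/36 = 0.083333.
Likelihood ratio for E = 0.45/0.38 = 1.1842.
Posterior odds = prior odds × LR = 0.098684.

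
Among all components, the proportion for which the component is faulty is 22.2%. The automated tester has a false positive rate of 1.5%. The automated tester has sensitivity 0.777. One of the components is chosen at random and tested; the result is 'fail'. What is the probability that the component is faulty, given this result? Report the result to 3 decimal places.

Let H be the event that the component is faulty. P(H) = 0.222, so P(¬H) = 0.778. With E the 'fail' result, P(E|H) = 0.777 and P(E|¬H) = 0.015.
P(E) = 0.777·0.222 + 0.015·0.778 = 0.17249 + 0.011670 = 0.18416.
By Bayes' theorem, P(H|E) = 0.17249 / 0.18416 = 0.937.

P(H | E) ≈ 0.937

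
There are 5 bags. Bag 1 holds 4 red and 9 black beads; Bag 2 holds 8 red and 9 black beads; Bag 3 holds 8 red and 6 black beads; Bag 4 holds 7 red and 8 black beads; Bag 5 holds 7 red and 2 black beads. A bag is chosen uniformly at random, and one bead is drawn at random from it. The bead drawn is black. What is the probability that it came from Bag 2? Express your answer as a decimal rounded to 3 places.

Posterior probability ≈ 0.220

Tabulate prior·likelihood by source: [1] prior 0.2, lik 0.6923, product 0.1385; [2] prior 0.2, lik 0.5294, product 0.1059; [3] prior 0.2, lik 0.4286, product 0.08571; [4] prior 0.2, lik 0.5333, product 0.1067; [5] prior 0.2, lik 0.2222, product 0.04444.
Normalizing constant = 0.48117; the posterior for Bag 2 is its product over the sum, 0.1059/0.48117 = 0.220.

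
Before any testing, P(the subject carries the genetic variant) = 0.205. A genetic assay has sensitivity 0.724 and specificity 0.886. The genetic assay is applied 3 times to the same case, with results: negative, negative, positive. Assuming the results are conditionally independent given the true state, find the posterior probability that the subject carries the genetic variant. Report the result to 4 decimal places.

Let H be the event that the subject carries the genetic variant; start with P(H) = 0.205. P('positive'|H) = 0.724, P('positive'|¬H) = 0.114.
Update on result 1 ('negative'): P(H) ← 0.276·0.2050 / (0.276·0.2050 + 0.886·0.7950) = 0.056580/0.76095 = 0.0744.
Update on result 2 ('negative'): P(H) ← 0.276·0.0744 / (0.276·0.0744 + 0.886·0.9256) = 0.020522/0.84064 = 0.0244.
Update on result 3 ('positive'): P(H) ← 0.724·0.0244 / (0.724·0.0244 + 0.114·0.9756) = 0.017674/0.12889 = 0.1371.

Posterior P(H) ≈ 0.1371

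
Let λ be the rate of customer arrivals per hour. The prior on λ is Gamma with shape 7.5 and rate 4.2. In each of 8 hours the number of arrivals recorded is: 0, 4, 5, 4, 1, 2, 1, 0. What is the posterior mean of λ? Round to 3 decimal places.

Posterior mean ≈ 2.008

Total count ∑xᵢ = 17 over n = 8 hours.
Gamma is conjugate to the Poisson likelihood: posterior is Gamma(shape = 7.5+17 = 24.5, rate = 4.2+8 = 12.2).
Posterior mean = shape/rate = 24.5/12.2 = 2.008.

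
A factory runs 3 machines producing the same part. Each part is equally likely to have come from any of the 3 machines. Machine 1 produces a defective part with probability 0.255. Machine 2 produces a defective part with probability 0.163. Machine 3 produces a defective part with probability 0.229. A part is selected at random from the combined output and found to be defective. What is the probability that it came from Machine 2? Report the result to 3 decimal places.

P(defective|M1) = 0.255; P(defective|M2) = 0.163; P(defective|M3) = 0.229.
Prior × likelihood for each source: 0.333333·0.255=0.08500, 0.333333·0.163=0.05433, 0.333333·0.229=0.07633. Summing gives P(defective) = 0.21567.
P(Machine 2 | defective) = 0.05433 / 0.21567 = 0.252.

Posterior probability ≈ 0.252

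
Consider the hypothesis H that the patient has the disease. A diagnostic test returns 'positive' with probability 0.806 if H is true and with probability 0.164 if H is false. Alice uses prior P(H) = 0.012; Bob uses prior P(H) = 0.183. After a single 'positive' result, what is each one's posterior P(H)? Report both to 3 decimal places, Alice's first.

Alice: 0.056; Bob: 0.524

P('+'|H) = 0.806, P('+'|¬H) = 0.164.
Alice: numerator 0.806·0.012 = 0.0096720; evidence = 0.0096720+0.164·0.988 = 0.17170; posterior = 0.056.
Bob: numerator 0.806·0.183 = 0.14750; evidence = 0.14750+0.164·0.817 = 0.28149; posterior = 0.524.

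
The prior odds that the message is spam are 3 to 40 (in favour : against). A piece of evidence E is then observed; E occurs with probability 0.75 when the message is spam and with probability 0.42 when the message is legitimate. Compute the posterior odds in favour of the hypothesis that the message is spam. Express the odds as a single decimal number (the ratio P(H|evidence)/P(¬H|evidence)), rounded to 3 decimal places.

Posterior odds ≈ 0.134

Prior odds = 3/40 = 0.075000.
Likelihood ratio for E = 0.75/0.42 = 1.7857.
Posterior odds = prior odds × LR = 0.13393.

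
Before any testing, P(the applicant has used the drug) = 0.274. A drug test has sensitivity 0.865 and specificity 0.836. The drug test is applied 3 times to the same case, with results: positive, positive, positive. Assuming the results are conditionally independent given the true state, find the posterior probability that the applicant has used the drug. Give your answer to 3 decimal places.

Posterior P(H) ≈ 0.982

With H the event that the applicant has used the drug, the joint likelihood of the observed sequence is P(data|H) = 0.865·0.865·0.865 = 0.64721 and P(data|¬H) = 0.164·0.164·0.164 = 0.0044109.
Bayes: P(H|data) = 0.274·0.64721 / (0.274·0.64721 + 0.726·0.0044109) = 0.17734/0.18054 = 0.9823.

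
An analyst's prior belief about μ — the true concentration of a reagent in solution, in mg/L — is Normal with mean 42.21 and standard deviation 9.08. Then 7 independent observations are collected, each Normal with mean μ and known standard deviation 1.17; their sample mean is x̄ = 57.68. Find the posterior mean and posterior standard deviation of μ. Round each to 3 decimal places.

With known σ, the Normal prior is conjugate. Weight on the data is w = (n/σ²)/(n/σ² + 1/τ₀²) = 5.11359/(5.11359+0.0121291) = 0.99763.
Posterior mean = w·x̄ + (1−w)·μ₀ = 0.99763·57.68 + 0.0023663·42.21 = 57.643. Posterior variance = 1/(5.11359+0.0121291) = 0.195094, so SD = 0.442.

Posterior mean ≈ 57.643; posterior SD ≈ 0.442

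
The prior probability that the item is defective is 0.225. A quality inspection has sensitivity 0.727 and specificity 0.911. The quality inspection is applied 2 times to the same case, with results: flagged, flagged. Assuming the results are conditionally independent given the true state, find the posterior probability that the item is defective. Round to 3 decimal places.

Posterior P(H) ≈ 0.951

Let H be the event that the item is defective; start with P(H) = 0.225. P('flagged'|H) = 0.727, P('flagged'|¬H) = 0.089.
Update on result 1 ('flagged'): P(H) ← 0.727·0.2250 / (0.727·0.2250 + 0.089·0.7750) = 0.16357/0.23255 = 0.7034.
Update on result 2 ('flagged'): P(H) ← 0.727·0.7034 / (0.727·0.7034 + 0.089·0.2966) = 0.51137/0.53777 = 0.9509.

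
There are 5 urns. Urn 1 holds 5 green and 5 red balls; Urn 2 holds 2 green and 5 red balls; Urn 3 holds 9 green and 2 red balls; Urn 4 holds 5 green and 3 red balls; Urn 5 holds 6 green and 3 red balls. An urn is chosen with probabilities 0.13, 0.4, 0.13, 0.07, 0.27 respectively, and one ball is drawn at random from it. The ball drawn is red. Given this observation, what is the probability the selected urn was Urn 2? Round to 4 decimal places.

Tabulate prior·likelihood by source: [1] prior 0.13, lik 0.5, product 0.06500; [2] prior 0.4, lik 0.7143, product 0.2857; [3] prior 0.13, lik 0.1818, product 0.02364; [4] prior 0.07, lik 0.375, product 0.02625; [5] prior 0.27, lik 0.3333, product 0.09000.
Normalizing constant = 0.49060; the posterior for Urn 2 is its product over the sum, 0.2857/0.49060 = 0.5824.

Posterior probability ≈ 0.5824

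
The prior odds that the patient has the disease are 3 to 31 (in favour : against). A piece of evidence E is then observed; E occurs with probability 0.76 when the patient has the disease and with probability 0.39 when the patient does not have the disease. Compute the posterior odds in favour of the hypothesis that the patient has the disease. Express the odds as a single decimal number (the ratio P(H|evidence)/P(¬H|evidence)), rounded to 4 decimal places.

Posterior odds ≈ 0.1886

Prior odds = 3/31 = 0.096774.
Likelihood ratio for E = 0.76/0.39 = 1.9487.
Posterior odds = prior odds × LR = 0.18859.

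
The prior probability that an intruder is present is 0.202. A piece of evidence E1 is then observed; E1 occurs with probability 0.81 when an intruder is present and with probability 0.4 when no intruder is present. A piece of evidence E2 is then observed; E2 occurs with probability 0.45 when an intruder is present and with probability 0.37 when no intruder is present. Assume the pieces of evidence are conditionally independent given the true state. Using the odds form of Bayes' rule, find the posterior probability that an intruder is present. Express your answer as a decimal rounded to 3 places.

Prior odds = 0.202/(1−0.202) = 0.25313. In log-odds, ln(0.25313) = -1.3738.
Add log likelihood ratios: ln(2.0250) + ln(1.2162) = 0.90131.
Posterior log-odds = -0.47253, so posterior odds = exp(-0.47253) = 0.62343. Converting, P(H|E) = 0.62343/1.6234 = 0.384.

Posterior probability ≈ 0.384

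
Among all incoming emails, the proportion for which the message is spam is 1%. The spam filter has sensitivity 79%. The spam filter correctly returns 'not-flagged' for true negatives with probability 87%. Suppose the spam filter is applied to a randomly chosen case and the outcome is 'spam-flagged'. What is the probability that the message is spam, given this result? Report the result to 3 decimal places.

Write H for 'the message is spam'. Prior odds H:¬H = 0.01/0.99 = 0.010101. For the 'spam-flagged' outcome, the likelihood ratio is 0.79/0.13 = 6.0769.
Posterior odds = 0.010101 × 6.0769 = 0.061383, so P(H|E) = 0.061383/(1+0.061383) = 0.058.

P(H | E) ≈ 0.058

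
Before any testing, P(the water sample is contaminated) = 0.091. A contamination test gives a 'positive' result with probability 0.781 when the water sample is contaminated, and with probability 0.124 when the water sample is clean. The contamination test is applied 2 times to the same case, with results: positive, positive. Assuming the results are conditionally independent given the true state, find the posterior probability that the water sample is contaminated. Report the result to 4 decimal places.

Posterior P(H) ≈ 0.7988

Let H be the event that the water sample is contaminated; start with P(H) = 0.091. P('positive'|H) = 0.781, P('positive'|¬H) = 0.124.
Update on result 1 ('positive'): P(H) ← 0.781·0.0910 / (0.781·0.0910 + 0.124·0.9090) = 0.071071/0.18379 = 0.3867.
Update on result 2 ('positive'): P(H) ← 0.781·0.3867 / (0.781·0.3867 + 0.124·0.6133) = 0.30202/0.37806 = 0.7988.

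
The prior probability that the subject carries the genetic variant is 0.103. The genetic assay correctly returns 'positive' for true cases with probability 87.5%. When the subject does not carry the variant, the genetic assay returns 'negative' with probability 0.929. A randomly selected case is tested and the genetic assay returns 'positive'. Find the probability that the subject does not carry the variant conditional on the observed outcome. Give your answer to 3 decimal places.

Let H be the event that the subject carries the genetic variant. P(H) = 0.103, so P(¬H) = 0.897. With E the 'positive' result, P(E|H) = 0.875 and P(E|¬H) = 0.071.
P(E) = 0.875·0.103 + 0.071·0.897 = 0.090125 + 0.063687 = 0.15381.
By Bayes' theorem, P(H|E) = 0.090125 / 0.15381 = 0.586. Hence P(¬H|E) = 1 − 0.586 = 0.414.

P(¬H | E) ≈ 0.414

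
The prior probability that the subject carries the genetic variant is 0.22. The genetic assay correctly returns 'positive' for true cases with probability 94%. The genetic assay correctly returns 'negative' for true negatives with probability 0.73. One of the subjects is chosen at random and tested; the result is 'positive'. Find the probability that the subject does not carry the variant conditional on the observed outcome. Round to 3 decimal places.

Write H for 'the subject carries the genetic variant'. Prior odds H:¬H = 0.22/0.78 = 0.28205. For the 'positive' outcome, the likelihood ratio is 0.94/0.27 = 3.4815.
Posterior odds = 0.28205 × 3.4815 = 0.98196, so P(H|E) = 0.98196/(1+0.98196) = 0.495. Then P(¬H|E) = 1 − 0.495 = 0.505.

P(¬H | E) ≈ 0.505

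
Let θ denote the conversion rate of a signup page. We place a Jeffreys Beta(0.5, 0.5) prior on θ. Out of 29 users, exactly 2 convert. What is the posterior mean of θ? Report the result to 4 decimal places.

Posterior mean ≈ 0.0833

The binomial likelihood is conjugate to the Beta prior: with 2 successes and 27 failures, the posterior is Beta(0.5+2, 0.5+27) = Beta(2.5, 27.5).
E[θ | data] = 2.5/(2.5+27.5) = 0.0833.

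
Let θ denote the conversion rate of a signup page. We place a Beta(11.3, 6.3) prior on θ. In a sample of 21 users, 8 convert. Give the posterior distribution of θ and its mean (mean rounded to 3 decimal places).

Posterior: Beta(19.3, 19.3); mean ≈ 0.500

Observing 8 successes and 13 failures updates Beta(11.3, 6.3) by adding the success and failure counts to the two shape parameters: α = 11.3+8 = 19.3, β = 6.3+13 = 19.3.
Posterior mean = α/(α+β) = 19.3/38.6 = 0.500.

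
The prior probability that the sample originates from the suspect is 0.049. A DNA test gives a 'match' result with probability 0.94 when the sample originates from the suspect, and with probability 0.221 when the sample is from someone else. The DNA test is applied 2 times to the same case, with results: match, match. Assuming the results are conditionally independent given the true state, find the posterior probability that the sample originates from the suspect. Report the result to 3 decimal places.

Posterior P(H) ≈ 0.482

Let H be the event that the sample originates from the suspect; start with P(H) = 0.049. P('match'|H) = 0.94, P('match'|¬H) = 0.221.
Update on result 1 ('match'): P(H) ← 0.94·0.0490 / (0.94·0.0490 + 0.221·0.9510) = 0.046060/0.25623 = 0.1798.
Update on result 2 ('match'): P(H) ← 0.94·0.1798 / (0.94·0.1798 + 0.221·0.8202) = 0.16897/0.35025 = 0.4824.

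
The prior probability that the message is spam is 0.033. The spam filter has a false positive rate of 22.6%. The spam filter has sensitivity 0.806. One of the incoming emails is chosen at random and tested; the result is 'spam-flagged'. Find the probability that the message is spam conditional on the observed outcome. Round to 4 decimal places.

P(H | E) ≈ 0.1085

Let H be the event that the message is spam. P(H) = 0.033, so P(¬H) = 0.967. With E the 'spam-flagged' result, P(E|H) = 0.806 and P(E|¬H) = 0.226.
P(E) = 0.806·0.033 + 0.226·0.967 = 0.026598 + 0.21854 = 0.24514.
By Bayes' theorem, P(H|E) = 0.026598 / 0.24514 = 0.1085.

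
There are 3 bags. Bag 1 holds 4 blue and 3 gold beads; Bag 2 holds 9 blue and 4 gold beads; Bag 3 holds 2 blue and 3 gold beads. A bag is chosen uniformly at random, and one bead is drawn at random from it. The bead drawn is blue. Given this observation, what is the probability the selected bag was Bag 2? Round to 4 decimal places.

Tabulate prior·likelihood by source: [1] prior 0.333333, lik 0.5714, product 0.1905; [2] prior 0.333333, lik 0.6923, product 0.2308; [3] prior 0.333333, lik 0.4, product 0.1333.
Normalizing constant = 0.55458; the posterior for Bag 2 is its product over the sum, 0.2308/0.55458 = 0.4161.

Posterior probability ≈ 0.4161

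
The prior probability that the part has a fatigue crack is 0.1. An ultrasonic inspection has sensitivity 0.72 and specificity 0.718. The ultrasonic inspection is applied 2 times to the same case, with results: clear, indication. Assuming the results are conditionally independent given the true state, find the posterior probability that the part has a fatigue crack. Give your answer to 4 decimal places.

With H the event that the part has a fatigue crack, the joint likelihood of the observed sequence is P(data|H) = 0.28·0.72 = 0.20160 and P(data|¬H) = 0.718·0.282 = 0.20248.
Bayes: P(H|data) = 0.1·0.20160 / (0.1·0.20160 + 0.9·0.20248) = 0.020160/0.20239 = 0.0996.

Posterior P(H) ≈ 0.0996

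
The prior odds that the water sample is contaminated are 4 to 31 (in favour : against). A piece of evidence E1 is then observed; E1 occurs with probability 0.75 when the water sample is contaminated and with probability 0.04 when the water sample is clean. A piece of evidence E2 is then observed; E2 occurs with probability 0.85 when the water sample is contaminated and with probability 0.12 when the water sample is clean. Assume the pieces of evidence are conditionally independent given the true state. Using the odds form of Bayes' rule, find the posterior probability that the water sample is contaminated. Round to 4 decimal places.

Prior odds = 4/31 = 0.12903. In log-odds, ln(0.12903) = -2.0477.
Add log likelihood ratios: ln(18.750) + ln(7.0833) = 4.8889.
Posterior log-odds = 2.8412, so posterior odds = exp(2.8412) = 17.137. Converting, P(H|E) = 17.137/18.137 = 0.9449.

Posterior probability ≈ 0.9449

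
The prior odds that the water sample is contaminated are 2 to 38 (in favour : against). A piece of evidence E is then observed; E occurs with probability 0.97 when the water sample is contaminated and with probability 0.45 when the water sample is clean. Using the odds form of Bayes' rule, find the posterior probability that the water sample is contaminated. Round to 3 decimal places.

Posterior probability ≈ 0.102

Prior odds = 2/38 = 0.052632.
Likelihood ratio for E = 0.97/0.45 = 2.1556.
Posterior odds = prior odds × LR = 0.11345.
Posterior probability = odds/(1+odds) = 0.11345/1.1135 = 0.102.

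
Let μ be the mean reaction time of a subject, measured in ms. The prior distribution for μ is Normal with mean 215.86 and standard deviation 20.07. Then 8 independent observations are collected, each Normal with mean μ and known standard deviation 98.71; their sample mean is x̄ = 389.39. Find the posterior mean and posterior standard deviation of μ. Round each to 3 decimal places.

Posterior mean ≈ 258.987; posterior SD ≈ 17.398

Prior precision 1/τ₀² = 1/20.07² = 0.00248259; data precision n/σ² = 8/98.71² = 0.00082105.
Posterior precision = 0.00248259 + 0.00082105 = 0.00330364, giving posterior SD = 1/√0.00330364 = 17.398.
Posterior mean = (0.00248259·215.86 + 0.00082105·389.39) / 0.00330364 = 258.987.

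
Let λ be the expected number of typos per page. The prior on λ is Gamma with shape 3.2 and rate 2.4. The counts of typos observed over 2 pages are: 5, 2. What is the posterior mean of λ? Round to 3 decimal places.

Posterior mean ≈ 2.318

The Poisson likelihood adds the total count to the shape and the number of exposure periods to the rate. Here ∑xᵢ = 7 and n = 2, so shape 3.2→10.2 and rate 2.4→4.4.
Posterior mean = shape/rate = 10.2/4.4 = 2.318.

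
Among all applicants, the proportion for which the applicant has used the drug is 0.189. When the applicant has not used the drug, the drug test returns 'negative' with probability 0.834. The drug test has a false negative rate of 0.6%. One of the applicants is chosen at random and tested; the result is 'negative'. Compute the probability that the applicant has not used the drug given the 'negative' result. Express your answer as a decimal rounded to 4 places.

Let H be the event that the applicant has used the drug. P(H) = 0.189, so P(¬H) = 0.811. With E the 'negative' result, P(E|H) = 0.006 and P(E|¬H) = 0.834.
P(E) = 0.006·0.189 + 0.834·0.811 = 0.0011340 + 0.67637 = 0.67751.
By Bayes' theorem, P(H|E) = 0.0011340 / 0.67751 = 0.0017. Hence P(¬H|E) = 1 − 0.0017 = 0.9983.

P(¬H | E) ≈ 0.9983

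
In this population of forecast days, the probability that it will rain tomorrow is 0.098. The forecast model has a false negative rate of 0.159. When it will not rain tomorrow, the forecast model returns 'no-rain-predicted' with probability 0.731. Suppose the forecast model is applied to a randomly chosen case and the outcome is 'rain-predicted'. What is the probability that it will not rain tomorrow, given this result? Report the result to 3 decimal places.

P(¬H | E) ≈ 0.746

Write H for 'it will rain tomorrow'. Prior odds H:¬H = 0.098/0.902 = 0.10865. For the 'rain-predicted' outcome, the likelihood ratio is 0.841/0.269 = 3.1264.
Posterior odds = 0.10865 × 3.1264 = 0.33967, so P(H|E) = 0.33967/(1+0.33967) = 0.254. Then P(¬H|E) = 1 − 0.254 = 0.746.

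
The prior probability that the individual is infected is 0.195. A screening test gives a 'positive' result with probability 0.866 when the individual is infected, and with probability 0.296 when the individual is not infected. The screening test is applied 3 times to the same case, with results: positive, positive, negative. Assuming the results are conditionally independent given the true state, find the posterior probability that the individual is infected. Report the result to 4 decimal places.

Let H be the event that the individual is infected; start with P(H) = 0.195. P('positive'|H) = 0.866, P('positive'|¬H) = 0.296.
Update on result 1 ('positive'): P(H) ← 0.866·0.1950 / (0.866·0.1950 + 0.296·0.8050) = 0.16887/0.40715 = 0.4148.
Update on result 2 ('positive'): P(H) ← 0.866·0.4148 / (0.866·0.4148 + 0.296·0.5852) = 0.35918/0.53241 = 0.6746.
Update on result 3 ('negative'): P(H) ← 0.134·0.6746 / (0.134·0.6746 + 0.704·0.3254) = 0.090401/0.31946 = 0.2830.

Posterior P(H) ≈ 0.2830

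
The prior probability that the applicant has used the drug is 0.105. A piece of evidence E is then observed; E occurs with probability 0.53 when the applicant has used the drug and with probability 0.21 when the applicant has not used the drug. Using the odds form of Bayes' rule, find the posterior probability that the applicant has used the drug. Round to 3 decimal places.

Prior odds = 0.105/(1−0.105) = 0.11732. In log-odds, ln(0.11732) = -2.1429.
Add log likelihood ratio: ln(2.5238) = 0.92577.
Posterior log-odds = -1.2171, so posterior odds = exp(-1.2171) = 0.29609. Converting, P(H|E) = 0.29609/1.2961 = 0.228.

Posterior probability ≈ 0.228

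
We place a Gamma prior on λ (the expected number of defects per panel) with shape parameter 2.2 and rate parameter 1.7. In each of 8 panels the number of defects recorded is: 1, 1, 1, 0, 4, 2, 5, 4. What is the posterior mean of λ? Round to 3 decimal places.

Total count ∑xᵢ = 18 over n = 8 panels.
Gamma is conjugate to the Poisson likelihood: posterior is Gamma(shape = 2.2+18 = 20.2, rate = 1.7+8 = 9.7).
Posterior mean = shape/rate = 20.2/9.7 = 2.082.

Posterior mean ≈ 2.082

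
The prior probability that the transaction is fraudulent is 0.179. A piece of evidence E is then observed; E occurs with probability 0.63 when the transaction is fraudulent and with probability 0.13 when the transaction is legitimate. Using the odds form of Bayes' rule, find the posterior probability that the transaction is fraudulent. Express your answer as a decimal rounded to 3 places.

Posterior probability ≈ 0.514

Prior odds = 0.179/(1−0.179) = 0.21803. In log-odds, ln(0.21803) = -1.5231.
Add log likelihood ratio: ln(4.8462) = 1.5782.
Posterior log-odds = 0.055048, so posterior odds = exp(0.055048) = 1.0566. Converting, P(H|E) = 1.0566/2.0566 = 0.514.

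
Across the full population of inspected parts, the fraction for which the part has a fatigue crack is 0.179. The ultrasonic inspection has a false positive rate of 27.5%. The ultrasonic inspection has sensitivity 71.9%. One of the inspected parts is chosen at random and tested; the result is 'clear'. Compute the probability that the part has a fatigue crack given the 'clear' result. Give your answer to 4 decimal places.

P(H | E) ≈ 0.0779

Let H be the event that the part has a fatigue crack. P(H) = 0.179, so P(¬H) = 0.821. With E the 'clear' result, P(E|H) = 0.281 and P(E|¬H) = 0.725.
P(E) = 0.281·0.179 + 0.725·0.821 = 0.050299 + 0.59522 = 0.64552.
By Bayes' theorem, P(H|E) = 0.050299 / 0.64552 = 0.0779.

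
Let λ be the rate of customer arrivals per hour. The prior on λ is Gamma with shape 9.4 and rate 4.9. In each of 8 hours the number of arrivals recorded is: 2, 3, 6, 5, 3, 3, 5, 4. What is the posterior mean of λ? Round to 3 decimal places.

Total count ∑xᵢ = 31 over n = 8 hours.
Gamma is conjugate to the Poisson likelihood: posterior is Gamma(shape = 9.4+31 = 40.4, rate = 4.9+8 = 12.9).
Posterior mean = shape/rate = 40.4/12.9 = 3.132.

Posterior mean ≈ 3.132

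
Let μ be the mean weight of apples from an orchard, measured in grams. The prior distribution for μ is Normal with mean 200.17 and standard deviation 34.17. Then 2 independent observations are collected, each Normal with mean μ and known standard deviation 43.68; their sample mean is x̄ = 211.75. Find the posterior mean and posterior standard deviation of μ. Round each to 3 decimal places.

With known σ, the Normal prior is conjugate. Weight on the data is w = (n/σ²)/(n/σ² + 1/τ₀²) = 0.00104825/(0.00104825+0.00085647) = 0.55034.
Posterior mean = w·x̄ + (1−w)·μ₀ = 0.55034·211.75 + 0.44966·200.17 = 206.543. Posterior variance = 1/(0.00104825+0.00085647) = 525.013, so SD = 22.913.

Posterior mean ≈ 206.543; posterior SD ≈ 22.913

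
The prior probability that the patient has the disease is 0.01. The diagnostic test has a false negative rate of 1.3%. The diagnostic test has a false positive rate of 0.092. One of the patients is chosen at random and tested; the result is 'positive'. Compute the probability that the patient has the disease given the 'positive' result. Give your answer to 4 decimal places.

P(H | E) ≈ 0.0978

Write H for 'the patient has the disease'. Prior odds H:¬H = 0.01/0.99 = 0.010101. For the 'positive' outcome, the likelihood ratio is 0.987/0.092 = 10.728.
Posterior odds = 0.010101 × 10.728 = 0.10837, so P(H|E) = 0.10837/(1+0.10837) = 0.0978.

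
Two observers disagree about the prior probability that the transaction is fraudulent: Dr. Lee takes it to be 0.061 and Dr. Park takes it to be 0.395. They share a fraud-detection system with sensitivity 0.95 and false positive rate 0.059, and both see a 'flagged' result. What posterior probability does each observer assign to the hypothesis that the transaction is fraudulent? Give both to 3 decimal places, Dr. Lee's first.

Dr. Lee: 0.511; Dr. Park: 0.913

The likelihood ratio for a 'flagged' result is 0.95/0.059 = 16.102.
Dr. Lee: prior odds 0.061/0.939 = 0.064963; posterior odds 1.0460; posterior probability 0.511.
Dr. Park: prior odds 0.395/0.605 = 0.65289; posterior odds 10.513; posterior probability 0.913.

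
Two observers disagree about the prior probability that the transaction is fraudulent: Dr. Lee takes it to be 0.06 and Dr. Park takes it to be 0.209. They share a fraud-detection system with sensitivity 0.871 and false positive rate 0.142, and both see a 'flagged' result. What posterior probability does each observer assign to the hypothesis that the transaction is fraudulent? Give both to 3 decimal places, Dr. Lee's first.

The likelihood ratio for a 'flagged' result is 0.871/0.142 = 6.1338.
Dr. Lee: prior odds 0.06/0.94 = 0.063830; posterior odds 0.39152; posterior probability 0.281.
Dr. Park: prior odds 0.209/0.791 = 0.26422; posterior odds 1.6207; posterior probability 0.618.

Dr. Lee: 0.281; Dr. Park: 0.618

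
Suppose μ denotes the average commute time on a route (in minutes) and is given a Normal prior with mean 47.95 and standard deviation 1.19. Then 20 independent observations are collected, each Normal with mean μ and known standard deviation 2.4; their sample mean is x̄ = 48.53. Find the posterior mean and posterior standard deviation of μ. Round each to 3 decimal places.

Posterior mean ≈ 48.432; posterior SD ≈ 0.489

Prior precision 1/τ₀² = 1/1.19² = 0.706165; data precision n/σ² = 20/2.4² = 3.47222.
Posterior precision = 0.706165 + 3.47222 = 4.17839, giving posterior SD = 1/√4.17839 = 0.489.
Posterior mean = (0.706165·47.95 + 3.47222·48.53) / 4.17839 = 48.432.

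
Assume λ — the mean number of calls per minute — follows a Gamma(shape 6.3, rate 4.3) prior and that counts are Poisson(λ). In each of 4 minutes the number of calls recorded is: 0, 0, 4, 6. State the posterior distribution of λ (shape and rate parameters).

Total count ∑xᵢ = 10 over n = 4 minutes.
Gamma is conjugate to the Poisson likelihood: posterior is Gamma(shape = 6.3+10 = 16.3, rate = 4.3+4 = 8.3).

Posterior: Gamma(shape=16.3, rate=8.3)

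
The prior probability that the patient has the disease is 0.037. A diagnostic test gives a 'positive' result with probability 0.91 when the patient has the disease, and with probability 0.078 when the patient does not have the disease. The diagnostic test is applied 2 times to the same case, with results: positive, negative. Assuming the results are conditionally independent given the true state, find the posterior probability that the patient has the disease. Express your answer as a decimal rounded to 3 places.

Posterior P(H) ≈ 0.042

Let H be the event that the patient has the disease; start with P(H) = 0.037. P('positive'|H) = 0.91, P('positive'|¬H) = 0.078.
Update on result 1 ('positive'): P(H) ← 0.91·0.0370 / (0.91·0.0370 + 0.078·0.9630) = 0.033670/0.10878 = 0.3095.
Update on result 2 ('negative'): P(H) ← 0.09·0.3095 / (0.09·0.3095 + 0.922·0.6905) = 0.027856/0.66449 = 0.0419.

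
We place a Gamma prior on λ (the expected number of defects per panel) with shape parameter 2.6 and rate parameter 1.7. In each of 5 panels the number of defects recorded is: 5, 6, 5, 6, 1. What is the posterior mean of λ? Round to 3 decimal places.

Posterior mean ≈ 3.821

Total count ∑xᵢ = 23 over n = 5 panels.
Gamma is conjugate to the Poisson likelihood: posterior is Gamma(shape = 2.6+23 = 25.6, rate = 1.7+5 = 6.7).
Posterior mean = shape/rate = 25.6/6.7 = 3.821.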